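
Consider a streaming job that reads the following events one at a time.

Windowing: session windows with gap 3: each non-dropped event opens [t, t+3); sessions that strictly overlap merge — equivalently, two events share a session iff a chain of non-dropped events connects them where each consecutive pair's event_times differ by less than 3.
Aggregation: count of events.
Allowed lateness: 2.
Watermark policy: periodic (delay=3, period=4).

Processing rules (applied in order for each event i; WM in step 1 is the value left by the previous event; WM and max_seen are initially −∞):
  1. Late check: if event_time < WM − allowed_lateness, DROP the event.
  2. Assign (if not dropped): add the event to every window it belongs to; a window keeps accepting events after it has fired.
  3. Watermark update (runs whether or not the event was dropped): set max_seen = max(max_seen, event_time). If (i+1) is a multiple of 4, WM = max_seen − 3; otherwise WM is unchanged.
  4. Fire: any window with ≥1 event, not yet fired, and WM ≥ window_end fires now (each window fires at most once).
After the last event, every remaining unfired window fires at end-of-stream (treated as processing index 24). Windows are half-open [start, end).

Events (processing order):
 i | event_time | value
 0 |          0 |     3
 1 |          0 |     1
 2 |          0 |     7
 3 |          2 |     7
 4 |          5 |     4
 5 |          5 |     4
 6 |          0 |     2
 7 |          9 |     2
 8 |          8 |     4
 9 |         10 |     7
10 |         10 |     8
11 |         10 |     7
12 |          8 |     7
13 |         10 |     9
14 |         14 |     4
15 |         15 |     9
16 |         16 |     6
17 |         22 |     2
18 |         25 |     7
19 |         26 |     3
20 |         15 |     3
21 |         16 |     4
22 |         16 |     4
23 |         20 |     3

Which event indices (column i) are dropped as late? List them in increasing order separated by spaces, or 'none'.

20 21 22 23

i=0 t=0 v=3: → [0,3); WM=−∞
i=1 t=0 v=1: → [0,3); WM=−∞
i=2 t=0 v=7: → [0,3); WM=−∞
i=3 t=2 v=7: → [0,5); WM=-1
i=4 t=5 v=4: → [5,8); WM=-1
i=5 t=5 v=4: → [5,8); WM=-1
i=6 t=0 v=2: → [0,5); WM=-1
i=7 t=9 v=2: → [9,12); WM=6
i=8 t=8 v=4: → [8,12); WM=6
i=9 t=10 v=7: → [8,13); WM=6
i=10 t=10 v=8: → [8,13); WM=6
i=11 t=10 v=7: → [8,13); WM=7
i=12 t=8 v=7: → [8,13); WM=7
i=13 t=10 v=9: → [8,13); WM=7
i=14 t=14 v=4: → [14,17); WM=7
i=15 t=15 v=9: → [14,18); WM=12
i=16 t=16 v=6: → [14,19); WM=12
i=17 t=22 v=2: → [22,25); WM=12
i=18 t=25 v=7: → [25,28); WM=12
i=19 t=26 v=3: → [25,29); WM=23
i=20 t=15 v=3: DROP (t<23-2); WM=23
i=21 t=16 v=4: DROP (t<23-2); WM=23
i=22 t=16 v=4: DROP (t<23-2); WM=23
i=23 t=20 v=3: DROP (t<23-2); WM=23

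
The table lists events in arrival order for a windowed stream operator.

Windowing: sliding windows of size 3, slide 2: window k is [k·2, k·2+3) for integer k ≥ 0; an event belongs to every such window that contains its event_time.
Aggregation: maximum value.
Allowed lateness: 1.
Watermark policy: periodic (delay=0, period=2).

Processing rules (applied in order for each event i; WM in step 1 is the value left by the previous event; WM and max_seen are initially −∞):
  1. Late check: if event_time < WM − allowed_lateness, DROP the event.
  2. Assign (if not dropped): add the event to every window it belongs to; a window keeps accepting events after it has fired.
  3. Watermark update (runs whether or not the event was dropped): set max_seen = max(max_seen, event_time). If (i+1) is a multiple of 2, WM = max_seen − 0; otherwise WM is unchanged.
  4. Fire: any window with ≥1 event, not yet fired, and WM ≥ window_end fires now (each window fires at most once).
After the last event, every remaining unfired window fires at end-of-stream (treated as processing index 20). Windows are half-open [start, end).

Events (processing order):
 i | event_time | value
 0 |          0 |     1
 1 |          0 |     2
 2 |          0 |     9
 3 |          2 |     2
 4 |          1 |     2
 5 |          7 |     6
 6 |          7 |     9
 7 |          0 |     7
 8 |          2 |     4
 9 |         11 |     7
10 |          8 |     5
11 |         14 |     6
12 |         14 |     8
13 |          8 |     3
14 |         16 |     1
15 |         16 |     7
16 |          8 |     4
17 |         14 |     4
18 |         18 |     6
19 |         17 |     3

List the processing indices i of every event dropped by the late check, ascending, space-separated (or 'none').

7 8 10 13 16 17

i=0 t=0 v=1: → [0,3); WM=−∞
i=1 t=0 v=2: → [0,3); WM=0
i=2 t=0 v=9: → [0,3); WM=0
i=3 t=2 v=2: → [2,5),[0,3); WM=2
i=4 t=1 v=2: → [0,3); WM=2
i=5 t=7 v=6: → [6,9); WM=7; [0,3) fires=9 [2,5) fires=2
i=6 t=7 v=9: → [6,9); WM=7
i=7 t=0 v=7: DROP (t<7-1); WM=7
i=8 t=2 v=4: DROP (t<7-1); WM=7
i=9 t=11 v=7: → [10,13); WM=11; [6,9) fires=9
i=10 t=8 v=5: DROP (t<11-1); WM=11
i=11 t=14 v=6: → [14,17),[12,15); WM=14; [10,13) fires=7
i=12 t=14 v=8: → [14,17),[12,15); WM=14
i=13 t=8 v=3: DROP (t<14-1); WM=14
i=14 t=16 v=1: → [16,19),[14,17); WM=14
i=15 t=16 v=7: → [16,19),[14,17); WM=16; [12,15) fires=8
i=16 t=8 v=4: DROP (t<16-1); WM=16
i=17 t=14 v=4: DROP (t<16-1); WM=16
i=18 t=18 v=6: → [18,21),[16,19); WM=16
i=19 t=17 v=3: → [16,19); WM=18; [14,17) fires=8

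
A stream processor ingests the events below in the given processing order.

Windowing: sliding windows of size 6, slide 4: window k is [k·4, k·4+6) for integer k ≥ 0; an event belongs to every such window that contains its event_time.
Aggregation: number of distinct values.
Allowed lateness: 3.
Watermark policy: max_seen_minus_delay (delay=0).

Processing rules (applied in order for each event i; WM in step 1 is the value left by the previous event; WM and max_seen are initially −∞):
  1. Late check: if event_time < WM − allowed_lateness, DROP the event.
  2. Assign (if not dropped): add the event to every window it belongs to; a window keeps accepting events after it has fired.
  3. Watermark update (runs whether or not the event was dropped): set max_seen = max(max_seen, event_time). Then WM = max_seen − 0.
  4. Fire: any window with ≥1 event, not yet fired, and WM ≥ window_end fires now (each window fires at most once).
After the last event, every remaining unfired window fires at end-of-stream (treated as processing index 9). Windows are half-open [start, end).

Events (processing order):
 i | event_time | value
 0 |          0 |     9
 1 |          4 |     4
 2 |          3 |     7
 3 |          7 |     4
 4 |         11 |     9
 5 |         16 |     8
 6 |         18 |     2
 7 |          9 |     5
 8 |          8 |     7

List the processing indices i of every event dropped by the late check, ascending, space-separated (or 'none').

i=0 t=0 v=9: → [0,6); WM=0
i=1 t=4 v=4: → [4,10),[0,6); WM=4
i=2 t=3 v=7: → [0,6); WM=4
i=3 t=7 v=4: → [4,10); WM=7; [0,6) fires=3
i=4 t=11 v=9: → [8,14); WM=11; [4,10) fires=1
i=5 t=16 v=8: → [16,22),[12,18); WM=16; [8,14) fires=1
i=6 t=18 v=2: → [16,22); WM=18; [12,18) fires=1
i=7 t=9 v=5: DROP (t<18-3); WM=18
i=8 t=8 v=7: DROP (t<18-3); WM=18

7 8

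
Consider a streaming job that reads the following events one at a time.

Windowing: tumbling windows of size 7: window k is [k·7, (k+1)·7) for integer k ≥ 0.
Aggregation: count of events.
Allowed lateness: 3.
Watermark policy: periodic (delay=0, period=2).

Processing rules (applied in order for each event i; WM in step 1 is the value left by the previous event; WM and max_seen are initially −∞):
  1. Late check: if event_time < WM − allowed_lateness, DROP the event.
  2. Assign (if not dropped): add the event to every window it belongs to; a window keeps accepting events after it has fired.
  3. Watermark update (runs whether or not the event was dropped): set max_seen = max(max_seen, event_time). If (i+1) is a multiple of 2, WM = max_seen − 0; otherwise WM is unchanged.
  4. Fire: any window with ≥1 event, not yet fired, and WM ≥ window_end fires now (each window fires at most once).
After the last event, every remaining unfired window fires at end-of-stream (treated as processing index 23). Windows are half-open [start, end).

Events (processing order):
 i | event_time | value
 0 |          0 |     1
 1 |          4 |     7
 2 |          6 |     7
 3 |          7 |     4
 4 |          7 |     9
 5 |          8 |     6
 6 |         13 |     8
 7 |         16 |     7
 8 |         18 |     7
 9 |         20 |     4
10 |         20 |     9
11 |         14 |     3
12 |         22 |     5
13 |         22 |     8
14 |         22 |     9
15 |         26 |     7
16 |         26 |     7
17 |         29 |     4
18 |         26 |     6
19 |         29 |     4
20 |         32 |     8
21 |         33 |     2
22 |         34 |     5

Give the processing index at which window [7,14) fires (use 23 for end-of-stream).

7

i=0 t=0 v=1: → [0,7); WM=−∞
i=1 t=4 v=7: → [0,7); WM=4
i=2 t=6 v=7: → [0,7); WM=4
i=3 t=7 v=4: → [7,14); WM=7; [0,7) fires=3
i=4 t=7 v=9: → [7,14); WM=7
i=5 t=8 v=6: → [7,14); WM=8
i=6 t=13 v=8: → [7,14); WM=8
i=7 t=16 v=7: → [14,21); WM=16; [7,14) fires=4
i=8 t=18 v=7: → [14,21); WM=16
i=9 t=20 v=4: → [14,21); WM=20
i=10 t=20 v=9: → [14,21); WM=20
i=11 t=14 v=3: DROP (t<20-3); WM=20
i=12 t=22 v=5: → [21,28); WM=20
i=13 t=22 v=8: → [21,28); WM=22; [14,21) fires=4
i=14 t=22 v=9: → [21,28); WM=22
i=15 t=26 v=7: → [21,28); WM=26
i=16 t=26 v=7: → [21,28); WM=26
i=17 t=29 v=4: → [28,35); WM=29; [21,28) fires=5
i=18 t=26 v=6: → [21,28); WM=29
i=19 t=29 v=4: → [28,35); WM=29
i=20 t=32 v=8: → [28,35); WM=29
i=21 t=33 v=2: → [28,35); WM=33
i=22 t=34 v=5: → [28,35); WM=33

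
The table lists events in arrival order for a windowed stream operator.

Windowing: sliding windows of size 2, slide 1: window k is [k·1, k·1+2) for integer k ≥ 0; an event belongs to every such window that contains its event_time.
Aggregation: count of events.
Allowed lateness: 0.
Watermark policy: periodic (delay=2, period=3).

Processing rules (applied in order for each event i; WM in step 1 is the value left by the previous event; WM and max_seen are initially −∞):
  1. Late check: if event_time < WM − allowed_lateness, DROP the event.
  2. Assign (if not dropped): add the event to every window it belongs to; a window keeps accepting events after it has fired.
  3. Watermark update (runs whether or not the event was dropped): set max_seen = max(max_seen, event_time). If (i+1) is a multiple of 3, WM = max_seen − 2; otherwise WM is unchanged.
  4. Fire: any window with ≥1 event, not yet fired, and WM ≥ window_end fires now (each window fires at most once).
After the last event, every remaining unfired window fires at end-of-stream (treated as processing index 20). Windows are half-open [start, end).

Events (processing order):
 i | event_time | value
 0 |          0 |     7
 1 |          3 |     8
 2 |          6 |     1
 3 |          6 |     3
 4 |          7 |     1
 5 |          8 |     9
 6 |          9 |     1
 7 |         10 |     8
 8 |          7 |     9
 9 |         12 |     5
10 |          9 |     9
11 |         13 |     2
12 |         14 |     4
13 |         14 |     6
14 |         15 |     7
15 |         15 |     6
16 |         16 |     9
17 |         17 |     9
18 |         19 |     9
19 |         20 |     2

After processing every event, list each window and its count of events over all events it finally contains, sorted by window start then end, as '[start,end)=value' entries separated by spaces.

[0,2)=1 [2,4)=1 [3,5)=1 [5,7)=2 [6,8)=4 [7,9)=3 [8,10)=3 [9,11)=3 [10,12)=1 [11,13)=1 [12,14)=2 [13,15)=3 [14,16)=4 [15,17)=3 [16,18)=2 [17,19)=1 [18,20)=1 [19,21)=2 [20,22)=1

i=0 t=0 v=7: → [0,2); WM=−∞
i=1 t=3 v=8: → [3,5),[2,4); WM=−∞
i=2 t=6 v=1: → [6,8),[5,7); WM=4; [0,2) fires=1 [2,4) fires=1
i=3 t=6 v=3: → [6,8),[5,7); WM=4
i=4 t=7 v=1: → [7,9),[6,8); WM=4
i=5 t=8 v=9: → [8,10),[7,9); WM=6; [3,5) fires=1
i=6 t=9 v=1: → [9,11),[8,10); WM=6
i=7 t=10 v=8: → [10,12),[9,11); WM=6
i=8 t=7 v=9: → [7,9),[6,8); WM=8; [5,7) fires=2 [6,8) fires=4
i=9 t=12 v=5: → [12,14),[11,13); WM=8
i=10 t=9 v=9: → [9,11),[8,10); WM=8
i=11 t=13 v=2: → [13,15),[12,14); WM=11; [7,9) fires=3 [8,10) fires=3 [9,11) fires=3
i=12 t=14 v=4: → [14,16),[13,15); WM=11
i=13 t=14 v=6: → [14,16),[13,15); WM=11
i=14 t=15 v=7: → [15,17),[14,16); WM=13; [10,12) fires=1 [11,13) fires=1
i=15 t=15 v=6: → [15,17),[14,16); WM=13
i=16 t=16 v=9: → [16,18),[15,17); WM=13
i=17 t=17 v=9: → [17,19),[16,18); WM=15; [12,14) fires=2 [13,15) fires=3
i=18 t=19 v=9: → [19,21),[18,20); WM=15
i=19 t=20 v=2: → [20,22),[19,21); WM=15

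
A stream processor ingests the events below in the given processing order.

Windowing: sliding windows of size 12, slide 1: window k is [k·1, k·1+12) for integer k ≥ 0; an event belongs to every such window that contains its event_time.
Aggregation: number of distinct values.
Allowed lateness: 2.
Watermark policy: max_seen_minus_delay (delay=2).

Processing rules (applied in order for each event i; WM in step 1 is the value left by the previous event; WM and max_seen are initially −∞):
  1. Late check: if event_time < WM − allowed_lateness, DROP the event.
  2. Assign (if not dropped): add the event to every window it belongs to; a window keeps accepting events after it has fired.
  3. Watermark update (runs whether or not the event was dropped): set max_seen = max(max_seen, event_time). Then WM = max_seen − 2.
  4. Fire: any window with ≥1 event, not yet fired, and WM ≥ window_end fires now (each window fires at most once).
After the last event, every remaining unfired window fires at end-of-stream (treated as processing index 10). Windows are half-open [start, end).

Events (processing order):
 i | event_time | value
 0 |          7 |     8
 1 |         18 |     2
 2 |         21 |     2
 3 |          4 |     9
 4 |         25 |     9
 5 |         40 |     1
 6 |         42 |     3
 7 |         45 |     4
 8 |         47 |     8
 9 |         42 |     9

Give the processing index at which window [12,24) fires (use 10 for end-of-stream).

i=0 t=7 v=8: → [7,19),[6,18),[5,17),[4,16),[3,15),[2,14),[1,13),[0,12); WM=5
i=1 t=18 v=2: → [18,30),[17,29),[16,28),[15,27),[14,26),[13,25),[12,24),[11,23),[10,22),[9,21),[8,20),[7,19); WM=16; [0,12) fires=1 [1,13) fires=1 [2,14) fires=1 [3,15) fires=1 [4,16) fires=1
i=2 t=21 v=2: → [21,33),[20,32),[19,31),[18,30),[17,29),[16,28),[15,27),[14,26),[13,25),[12,24),[11,23),[10,22); WM=19; [5,17) fires=1 [6,18) fires=1 [7,19) fires=2
i=3 t=4 v=9: DROP (t<19-2); WM=19
i=4 t=25 v=9: → [25,37),[24,36),[23,35),[22,34),[21,33),[20,32),[19,31),[18,30),[17,29),[16,28),[15,27),[14,26); WM=23; [8,20) fires=1 [9,21) fires=1 [10,22) fires=1 [11,23) fires=1
i=5 t=40 v=1: → [40,52),[39,51),[38,50),[37,49),[36,48),[35,47),[34,46),[33,45),[32,44),[31,43),[30,42),[29,41); WM=38; [12,24) fires=1 [13,25) fires=1 [14,26) fires=2 [15,27) fires=2 [16,28) fires=2 [17,29) fires=2 [18,30) fires=2 [19,31) fires=2 [20,32) fires=2 [21,33) fires=2 [22,34) fires=1 [23,35) fires=1 [24,36) fires=1 [25,37) fires=1
i=6 t=42 v=3: → [42,54),[41,53),[40,52),[39,51),[38,50),[37,49),[36,48),[35,47),[34,46),[33,45),[32,44),[31,43); WM=40
i=7 t=45 v=4: → [45,57),[44,56),[43,55),[42,54),[41,53),[40,52),[39,51),[38,50),[37,49),[36,48),[35,47),[34,46); WM=43; [29,41) fires=1 [30,42) fires=1 [31,43) fires=2
i=8 t=47 v=8: → [47,59),[46,58),[45,57),[44,56),[43,55),[42,54),[41,53),[40,52),[39,51),[38,50),[37,49),[36,48); WM=45; [32,44) fires=2 [33,45) fires=2
i=9 t=42 v=9: DROP (t<45-2); WM=45

5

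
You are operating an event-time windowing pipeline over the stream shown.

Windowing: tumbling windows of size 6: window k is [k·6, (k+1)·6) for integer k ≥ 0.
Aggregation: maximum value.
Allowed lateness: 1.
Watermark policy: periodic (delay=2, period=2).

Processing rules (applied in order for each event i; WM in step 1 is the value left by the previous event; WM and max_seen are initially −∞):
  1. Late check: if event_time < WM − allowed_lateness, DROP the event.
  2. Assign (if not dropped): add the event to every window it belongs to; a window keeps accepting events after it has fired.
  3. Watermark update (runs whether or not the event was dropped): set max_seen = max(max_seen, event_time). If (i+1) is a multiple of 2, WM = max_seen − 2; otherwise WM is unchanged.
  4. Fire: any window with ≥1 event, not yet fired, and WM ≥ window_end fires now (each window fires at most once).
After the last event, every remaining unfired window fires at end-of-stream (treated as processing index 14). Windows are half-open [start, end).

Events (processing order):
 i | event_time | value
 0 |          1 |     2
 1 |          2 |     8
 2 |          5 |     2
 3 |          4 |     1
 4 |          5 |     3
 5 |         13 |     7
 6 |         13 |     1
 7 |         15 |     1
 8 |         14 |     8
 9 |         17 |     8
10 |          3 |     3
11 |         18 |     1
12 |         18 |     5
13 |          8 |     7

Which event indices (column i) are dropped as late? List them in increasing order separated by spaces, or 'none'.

i=0 t=1 v=2: → [0,6); WM=−∞
i=1 t=2 v=8: → [0,6); WM=0
i=2 t=5 v=2: → [0,6); WM=0
i=3 t=4 v=1: → [0,6); WM=3
i=4 t=5 v=3: → [0,6); WM=3
i=5 t=13 v=7: → [12,18); WM=11; [0,6) fires=8
i=6 t=13 v=1: → [12,18); WM=11
i=7 t=15 v=1: → [12,18); WM=13
i=8 t=14 v=8: → [12,18); WM=13
i=9 t=17 v=8: → [12,18); WM=15
i=10 t=3 v=3: DROP (t<15-1); WM=15
i=11 t=18 v=1: → [18,24); WM=16
i=12 t=18 v=5: → [18,24); WM=16
i=13 t=8 v=7: DROP (t<16-1); WM=16

10 13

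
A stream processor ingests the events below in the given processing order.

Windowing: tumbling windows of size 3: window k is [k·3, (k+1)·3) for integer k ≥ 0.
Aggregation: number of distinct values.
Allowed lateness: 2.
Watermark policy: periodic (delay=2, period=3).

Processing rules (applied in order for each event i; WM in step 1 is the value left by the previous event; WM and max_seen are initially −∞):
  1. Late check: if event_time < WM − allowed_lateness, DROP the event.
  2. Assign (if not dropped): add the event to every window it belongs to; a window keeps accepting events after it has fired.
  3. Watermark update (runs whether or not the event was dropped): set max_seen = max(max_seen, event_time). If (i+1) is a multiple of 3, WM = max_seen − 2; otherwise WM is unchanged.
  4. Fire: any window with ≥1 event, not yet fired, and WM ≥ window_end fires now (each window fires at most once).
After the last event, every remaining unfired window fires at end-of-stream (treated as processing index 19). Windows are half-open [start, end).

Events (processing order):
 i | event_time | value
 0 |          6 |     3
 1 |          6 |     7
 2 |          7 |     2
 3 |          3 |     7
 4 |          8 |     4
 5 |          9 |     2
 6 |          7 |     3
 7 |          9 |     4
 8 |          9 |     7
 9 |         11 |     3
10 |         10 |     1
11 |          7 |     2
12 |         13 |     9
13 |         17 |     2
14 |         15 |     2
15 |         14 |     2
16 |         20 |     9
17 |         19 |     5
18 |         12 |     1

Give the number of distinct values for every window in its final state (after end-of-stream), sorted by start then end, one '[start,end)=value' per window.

[3,6)=1 [6,9)=4 [9,12)=5 [12,15)=2 [15,18)=1 [18,21)=2

i=0 t=6 v=3: → [6,9); WM=−∞
i=1 t=6 v=7: → [6,9); WM=−∞
i=2 t=7 v=2: → [6,9); WM=5
i=3 t=3 v=7: → [3,6); WM=5
i=4 t=8 v=4: → [6,9); WM=5
i=5 t=9 v=2: → [9,12); WM=7; [3,6) fires=1
i=6 t=7 v=3: → [6,9); WM=7
i=7 t=9 v=4: → [9,12); WM=7
i=8 t=9 v=7: → [9,12); WM=7
i=9 t=11 v=3: → [9,12); WM=7
i=10 t=10 v=1: → [9,12); WM=7
i=11 t=7 v=2: → [6,9); WM=9; [6,9) fires=4
i=12 t=13 v=9: → [12,15); WM=9
i=13 t=17 v=2: → [15,18); WM=9
i=14 t=15 v=2: → [15,18); WM=15; [9,12) fires=5 [12,15) fires=1
i=15 t=14 v=2: → [12,15); WM=15
i=16 t=20 v=9: → [18,21); WM=15
i=17 t=19 v=5: → [18,21); WM=18; [15,18) fires=1
i=18 t=12 v=1: DROP (t<18-2); WM=18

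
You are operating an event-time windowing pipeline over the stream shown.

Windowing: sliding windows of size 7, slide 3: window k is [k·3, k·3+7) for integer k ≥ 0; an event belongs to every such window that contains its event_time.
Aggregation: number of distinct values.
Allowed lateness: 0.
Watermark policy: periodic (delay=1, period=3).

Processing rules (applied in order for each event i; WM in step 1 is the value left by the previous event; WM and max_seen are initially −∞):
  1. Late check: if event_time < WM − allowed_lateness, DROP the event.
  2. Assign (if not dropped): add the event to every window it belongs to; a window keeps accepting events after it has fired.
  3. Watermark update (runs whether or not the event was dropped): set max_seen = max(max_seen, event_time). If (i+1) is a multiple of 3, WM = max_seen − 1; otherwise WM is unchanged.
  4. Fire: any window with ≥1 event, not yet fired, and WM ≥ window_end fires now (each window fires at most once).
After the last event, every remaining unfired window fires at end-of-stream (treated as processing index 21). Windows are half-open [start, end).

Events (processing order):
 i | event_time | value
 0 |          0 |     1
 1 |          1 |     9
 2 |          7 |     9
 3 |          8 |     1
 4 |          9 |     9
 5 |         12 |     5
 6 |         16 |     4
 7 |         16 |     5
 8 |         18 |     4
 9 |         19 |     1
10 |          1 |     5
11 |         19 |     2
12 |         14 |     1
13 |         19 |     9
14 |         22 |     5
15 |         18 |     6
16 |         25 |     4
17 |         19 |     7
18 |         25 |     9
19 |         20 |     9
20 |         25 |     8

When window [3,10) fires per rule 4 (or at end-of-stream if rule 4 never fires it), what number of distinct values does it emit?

2

i=0 t=0 v=1: → [0,7); WM=−∞
i=1 t=1 v=9: → [0,7); WM=−∞
i=2 t=7 v=9: → [6,13),[3,10); WM=6
i=3 t=8 v=1: → [6,13),[3,10); WM=6
i=4 t=9 v=9: → [9,16),[6,13),[3,10); WM=6
i=5 t=12 v=5: → [12,19),[9,16),[6,13); WM=11; [0,7) fires=2 [3,10) fires=2
i=6 t=16 v=4: → [15,22),[12,19); WM=11
i=7 t=16 v=5: → [15,22),[12,19); WM=11
i=8 t=18 v=4: → [18,25),[15,22),[12,19); WM=17; [6,13) fires=3 [9,16) fires=2
i=9 t=19 v=1: → [18,25),[15,22); WM=17
i=10 t=1 v=5: DROP (t<17-0); WM=17
i=11 t=19 v=2: → [18,25),[15,22); WM=18
i=12 t=14 v=1: DROP (t<18-0); WM=18
i=13 t=19 v=9: → [18,25),[15,22); WM=18
i=14 t=22 v=5: → [21,28),[18,25); WM=21; [12,19) fires=2
i=15 t=18 v=6: DROP (t<21-0); WM=21
i=16 t=25 v=4: → [24,31),[21,28); WM=21
i=17 t=19 v=7: DROP (t<21-0); WM=24; [15,22) fires=5
i=18 t=25 v=9: → [24,31),[21,28); WM=24
i=19 t=20 v=9: DROP (t<24-0); WM=24
i=20 t=25 v=8: → [24,31),[21,28); WM=24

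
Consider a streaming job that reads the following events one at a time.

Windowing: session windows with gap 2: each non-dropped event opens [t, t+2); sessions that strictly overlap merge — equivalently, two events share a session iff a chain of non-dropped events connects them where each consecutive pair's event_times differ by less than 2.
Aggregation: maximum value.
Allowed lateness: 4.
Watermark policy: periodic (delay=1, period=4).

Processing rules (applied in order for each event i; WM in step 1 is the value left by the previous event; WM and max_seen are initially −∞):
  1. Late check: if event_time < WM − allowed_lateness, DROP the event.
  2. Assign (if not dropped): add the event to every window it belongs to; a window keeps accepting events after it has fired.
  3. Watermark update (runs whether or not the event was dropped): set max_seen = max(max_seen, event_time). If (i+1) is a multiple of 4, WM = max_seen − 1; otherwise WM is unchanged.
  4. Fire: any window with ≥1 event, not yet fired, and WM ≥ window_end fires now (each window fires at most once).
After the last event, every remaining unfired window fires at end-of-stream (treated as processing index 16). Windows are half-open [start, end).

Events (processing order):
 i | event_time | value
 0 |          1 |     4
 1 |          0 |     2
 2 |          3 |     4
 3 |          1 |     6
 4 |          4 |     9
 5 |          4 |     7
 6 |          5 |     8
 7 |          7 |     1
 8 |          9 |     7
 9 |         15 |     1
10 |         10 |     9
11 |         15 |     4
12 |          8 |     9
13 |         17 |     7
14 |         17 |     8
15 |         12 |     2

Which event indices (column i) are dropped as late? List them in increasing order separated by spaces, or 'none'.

i=0 t=1 v=4: → [1,3); WM=−∞
i=1 t=0 v=2: → [0,3); WM=−∞
i=2 t=3 v=4: → [3,5); WM=−∞
i=3 t=1 v=6: → [0,3); WM=2
i=4 t=4 v=9: → [3,6); WM=2
i=5 t=4 v=7: → [3,6); WM=2
i=6 t=5 v=8: → [3,7); WM=2
i=7 t=7 v=1: → [7,9); WM=6
i=8 t=9 v=7: → [9,11); WM=6
i=9 t=15 v=1: → [15,17); WM=6
i=10 t=10 v=9: → [9,12); WM=6
i=11 t=15 v=4: → [15,17); WM=14
i=12 t=8 v=9: DROP (t<14-4); WM=14
i=13 t=17 v=7: → [17,19); WM=14
i=14 t=17 v=8: → [17,19); WM=14
i=15 t=12 v=2: → [12,14); WM=16

12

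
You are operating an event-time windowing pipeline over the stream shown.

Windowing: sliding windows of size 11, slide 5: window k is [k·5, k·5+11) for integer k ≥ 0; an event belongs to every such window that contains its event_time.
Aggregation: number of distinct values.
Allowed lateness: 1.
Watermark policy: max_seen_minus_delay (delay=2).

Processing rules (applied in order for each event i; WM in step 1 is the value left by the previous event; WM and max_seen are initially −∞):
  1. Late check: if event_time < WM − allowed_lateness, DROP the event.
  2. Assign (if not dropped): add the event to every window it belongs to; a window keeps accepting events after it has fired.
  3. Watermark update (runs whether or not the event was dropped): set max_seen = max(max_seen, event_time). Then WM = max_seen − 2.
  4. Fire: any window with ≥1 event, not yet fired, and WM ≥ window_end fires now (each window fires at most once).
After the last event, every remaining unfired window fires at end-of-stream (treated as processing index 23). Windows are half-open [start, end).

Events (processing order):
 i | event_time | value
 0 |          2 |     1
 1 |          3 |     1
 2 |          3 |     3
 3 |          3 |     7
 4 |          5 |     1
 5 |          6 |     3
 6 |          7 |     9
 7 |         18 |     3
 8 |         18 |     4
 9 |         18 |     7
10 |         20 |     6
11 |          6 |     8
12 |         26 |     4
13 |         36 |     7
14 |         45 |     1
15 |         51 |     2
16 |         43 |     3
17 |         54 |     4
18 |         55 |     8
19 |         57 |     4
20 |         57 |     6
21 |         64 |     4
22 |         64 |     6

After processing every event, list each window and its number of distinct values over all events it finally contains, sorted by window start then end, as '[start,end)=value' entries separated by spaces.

i=0 t=2 v=1: → [0,11); WM=0
i=1 t=3 v=1: → [0,11); WM=1
i=2 t=3 v=3: → [0,11); WM=1
i=3 t=3 v=7: → [0,11); WM=1
i=4 t=5 v=1: → [5,16),[0,11); WM=3
i=5 t=6 v=3: → [5,16),[0,11); WM=4
i=6 t=7 v=9: → [5,16),[0,11); WM=5
i=7 t=18 v=3: → [15,26),[10,21); WM=16; [0,11) fires=4 [5,16) fires=3
i=8 t=18 v=4: → [15,26),[10,21); WM=16
i=9 t=18 v=7: → [15,26),[10,21); WM=16
i=10 t=20 v=6: → [20,31),[15,26),[10,21); WM=18
i=11 t=6 v=8: DROP (t<18-1); WM=18
i=12 t=26 v=4: → [25,36),[20,31); WM=24; [10,21) fires=4
i=13 t=36 v=7: → [35,46),[30,41); WM=34; [15,26) fires=4 [20,31) fires=2
i=14 t=45 v=1: → [45,56),[40,51),[35,46); WM=43; [25,36) fires=1 [30,41) fires=1
i=15 t=51 v=2: → [50,61),[45,56); WM=49; [35,46) fires=2
i=16 t=43 v=3: DROP (t<49-1); WM=49
i=17 t=54 v=4: → [50,61),[45,56); WM=52; [40,51) fires=1
i=18 t=55 v=8: → [55,66),[50,61),[45,56); WM=53
i=19 t=57 v=4: → [55,66),[50,61); WM=55
i=20 t=57 v=6: → [55,66),[50,61); WM=55
i=21 t=64 v=4: → [60,71),[55,66); WM=62; [45,56) fires=4 [50,61) fires=4
i=22 t=64 v=6: → [60,71),[55,66); WM=62

[0,11)=4 [5,16)=3 [10,21)=4 [15,26)=4 [20,31)=2 [25,36)=1 [30,41)=1 [35,46)=2 [40,51)=1 [45,56)=4 [50,61)=4 [55,66)=3 [60,71)=2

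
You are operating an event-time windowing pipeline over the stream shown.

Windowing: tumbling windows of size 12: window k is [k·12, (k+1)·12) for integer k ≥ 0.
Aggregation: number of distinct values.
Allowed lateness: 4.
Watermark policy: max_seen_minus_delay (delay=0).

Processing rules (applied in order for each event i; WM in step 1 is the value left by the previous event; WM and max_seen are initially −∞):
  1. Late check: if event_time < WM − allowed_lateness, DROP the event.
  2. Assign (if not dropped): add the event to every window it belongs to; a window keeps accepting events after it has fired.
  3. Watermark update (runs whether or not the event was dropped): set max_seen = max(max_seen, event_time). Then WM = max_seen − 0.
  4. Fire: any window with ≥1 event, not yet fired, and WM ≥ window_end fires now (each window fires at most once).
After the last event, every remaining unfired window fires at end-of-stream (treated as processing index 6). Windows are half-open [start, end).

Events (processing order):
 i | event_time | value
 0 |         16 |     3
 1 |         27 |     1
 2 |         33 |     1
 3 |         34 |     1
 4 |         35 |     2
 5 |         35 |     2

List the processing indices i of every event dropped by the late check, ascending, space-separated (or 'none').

i=0 t=16 v=3: → [12,24); WM=16
i=1 t=27 v=1: → [24,36); WM=27; [12,24) fires=1
i=2 t=33 v=1: → [24,36); WM=33
i=3 t=34 v=1: → [24,36); WM=34
i=4 t=35 v=2: → [24,36); WM=35
i=5 t=35 v=2: → [24,36); WM=35

none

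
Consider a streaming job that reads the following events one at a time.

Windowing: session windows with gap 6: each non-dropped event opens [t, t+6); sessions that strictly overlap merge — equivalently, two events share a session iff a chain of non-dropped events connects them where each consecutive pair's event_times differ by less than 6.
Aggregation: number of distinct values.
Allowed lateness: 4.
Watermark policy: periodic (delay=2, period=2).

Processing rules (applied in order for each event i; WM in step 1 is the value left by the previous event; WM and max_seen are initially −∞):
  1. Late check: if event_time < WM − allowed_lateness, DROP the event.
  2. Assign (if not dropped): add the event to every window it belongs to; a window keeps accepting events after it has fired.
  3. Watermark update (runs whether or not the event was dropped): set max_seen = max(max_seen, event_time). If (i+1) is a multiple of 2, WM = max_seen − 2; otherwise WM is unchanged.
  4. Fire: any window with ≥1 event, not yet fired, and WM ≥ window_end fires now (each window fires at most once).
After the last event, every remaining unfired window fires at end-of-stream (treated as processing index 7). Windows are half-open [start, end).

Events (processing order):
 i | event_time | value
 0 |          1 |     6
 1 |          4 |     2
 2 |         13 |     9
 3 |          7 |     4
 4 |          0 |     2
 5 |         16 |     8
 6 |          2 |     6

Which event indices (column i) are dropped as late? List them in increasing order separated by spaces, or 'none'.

4 6

i=0 t=1 v=6: → [1,7); WM=−∞
i=1 t=4 v=2: → [1,10); WM=2
i=2 t=13 v=9: → [13,19); WM=2
i=3 t=7 v=4: → [1,13); WM=11
i=4 t=0 v=2: DROP (t<11-4); WM=11
i=5 t=16 v=8: → [13,22); WM=14
i=6 t=2 v=6: DROP (t<14-4); WM=14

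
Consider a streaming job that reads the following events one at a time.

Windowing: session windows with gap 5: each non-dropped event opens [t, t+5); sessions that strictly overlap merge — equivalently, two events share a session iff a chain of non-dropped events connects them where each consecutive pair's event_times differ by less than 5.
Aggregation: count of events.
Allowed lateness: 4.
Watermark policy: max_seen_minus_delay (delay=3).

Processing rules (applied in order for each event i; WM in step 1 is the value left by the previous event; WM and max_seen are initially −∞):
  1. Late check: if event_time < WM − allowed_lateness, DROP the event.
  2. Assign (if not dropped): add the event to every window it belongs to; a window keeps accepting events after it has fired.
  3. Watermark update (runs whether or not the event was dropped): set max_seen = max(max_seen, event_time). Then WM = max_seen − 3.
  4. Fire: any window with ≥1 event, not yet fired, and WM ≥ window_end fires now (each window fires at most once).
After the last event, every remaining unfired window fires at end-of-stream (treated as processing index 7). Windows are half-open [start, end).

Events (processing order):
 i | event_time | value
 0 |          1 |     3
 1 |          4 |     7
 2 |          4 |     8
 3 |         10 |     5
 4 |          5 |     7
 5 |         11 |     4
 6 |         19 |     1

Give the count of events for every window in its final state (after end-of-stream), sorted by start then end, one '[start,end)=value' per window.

[1,10)=4 [10,16)=2 [19,24)=1

i=0 t=1 v=3: → [1,6); WM=-2
i=1 t=4 v=7: → [1,9); WM=1
i=2 t=4 v=8: → [1,9); WM=1
i=3 t=10 v=5: → [10,15); WM=7
i=4 t=5 v=7: → [1,10); WM=7
i=5 t=11 v=4: → [10,16); WM=8
i=6 t=19 v=1: → [19,24); WM=16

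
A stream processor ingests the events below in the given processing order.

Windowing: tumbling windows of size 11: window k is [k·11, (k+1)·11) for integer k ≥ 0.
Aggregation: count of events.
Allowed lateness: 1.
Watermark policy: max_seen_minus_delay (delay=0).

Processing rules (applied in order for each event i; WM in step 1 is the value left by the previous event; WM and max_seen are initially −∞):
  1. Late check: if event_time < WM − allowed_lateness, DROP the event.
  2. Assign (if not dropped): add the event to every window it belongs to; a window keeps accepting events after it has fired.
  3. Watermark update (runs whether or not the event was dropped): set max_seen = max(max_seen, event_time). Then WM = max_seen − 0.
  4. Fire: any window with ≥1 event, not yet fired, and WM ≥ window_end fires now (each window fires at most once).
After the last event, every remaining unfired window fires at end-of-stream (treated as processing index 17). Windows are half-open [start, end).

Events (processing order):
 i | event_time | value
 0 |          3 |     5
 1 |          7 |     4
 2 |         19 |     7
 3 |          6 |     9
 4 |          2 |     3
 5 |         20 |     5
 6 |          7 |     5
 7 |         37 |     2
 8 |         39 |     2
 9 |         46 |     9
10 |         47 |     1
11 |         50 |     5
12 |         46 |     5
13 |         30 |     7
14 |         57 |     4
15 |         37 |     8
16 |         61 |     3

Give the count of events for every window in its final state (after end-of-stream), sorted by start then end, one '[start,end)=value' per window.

i=0 t=3 v=5: → [0,11); WM=3
i=1 t=7 v=4: → [0,11); WM=7
i=2 t=19 v=7: → [11,22); WM=19; [0,11) fires=2
i=3 t=6 v=9: DROP (t<19-1); WM=19
i=4 t=2 v=3: DROP (t<19-1); WM=19
i=5 t=20 v=5: → [11,22); WM=20
i=6 t=7 v=5: DROP (t<20-1); WM=20
i=7 t=37 v=2: → [33,44); WM=37; [11,22) fires=2
i=8 t=39 v=2: → [33,44); WM=39
i=9 t=46 v=9: → [44,55); WM=46; [33,44) fires=2
i=10 t=47 v=1: → [44,55); WM=47
i=11 t=50 v=5: → [44,55); WM=50
i=12 t=46 v=5: DROP (t<50-1); WM=50
i=13 t=30 v=7: DROP (t<50-1); WM=50
i=14 t=57 v=4: → [55,66); WM=57; [44,55) fires=3
i=15 t=37 v=8: DROP (t<57-1); WM=57
i=16 t=61 v=3: → [55,66); WM=61

[0,11)=2 [11,22)=2 [33,44)=2 [44,55)=3 [55,66)=2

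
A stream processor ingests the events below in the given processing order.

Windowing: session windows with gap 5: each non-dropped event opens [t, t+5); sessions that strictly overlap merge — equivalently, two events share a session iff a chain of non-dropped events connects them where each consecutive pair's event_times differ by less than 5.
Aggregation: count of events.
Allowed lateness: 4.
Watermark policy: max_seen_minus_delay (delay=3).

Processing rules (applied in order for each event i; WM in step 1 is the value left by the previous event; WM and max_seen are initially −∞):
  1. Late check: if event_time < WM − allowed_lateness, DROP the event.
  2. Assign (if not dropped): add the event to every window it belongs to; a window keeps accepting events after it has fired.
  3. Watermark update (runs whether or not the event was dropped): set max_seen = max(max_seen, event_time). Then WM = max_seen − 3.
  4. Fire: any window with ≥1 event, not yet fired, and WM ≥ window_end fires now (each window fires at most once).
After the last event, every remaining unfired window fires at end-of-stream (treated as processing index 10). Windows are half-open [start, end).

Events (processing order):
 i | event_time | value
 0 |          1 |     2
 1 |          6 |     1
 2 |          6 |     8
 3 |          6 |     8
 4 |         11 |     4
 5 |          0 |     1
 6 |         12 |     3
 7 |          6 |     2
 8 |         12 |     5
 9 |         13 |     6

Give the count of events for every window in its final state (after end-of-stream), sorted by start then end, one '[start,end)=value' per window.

i=0 t=1 v=2: → [1,6); WM=-2
i=1 t=6 v=1: → [6,11); WM=3
i=2 t=6 v=8: → [6,11); WM=3
i=3 t=6 v=8: → [6,11); WM=3
i=4 t=11 v=4: → [11,16); WM=8
i=5 t=0 v=1: DROP (t<8-4); WM=8
i=6 t=12 v=3: → [11,17); WM=9
i=7 t=6 v=2: → [6,11); WM=9
i=8 t=12 v=5: → [11,17); WM=9
i=9 t=13 v=6: → [11,18); WM=10

[1,6)=1 [6,11)=4 [11,18)=4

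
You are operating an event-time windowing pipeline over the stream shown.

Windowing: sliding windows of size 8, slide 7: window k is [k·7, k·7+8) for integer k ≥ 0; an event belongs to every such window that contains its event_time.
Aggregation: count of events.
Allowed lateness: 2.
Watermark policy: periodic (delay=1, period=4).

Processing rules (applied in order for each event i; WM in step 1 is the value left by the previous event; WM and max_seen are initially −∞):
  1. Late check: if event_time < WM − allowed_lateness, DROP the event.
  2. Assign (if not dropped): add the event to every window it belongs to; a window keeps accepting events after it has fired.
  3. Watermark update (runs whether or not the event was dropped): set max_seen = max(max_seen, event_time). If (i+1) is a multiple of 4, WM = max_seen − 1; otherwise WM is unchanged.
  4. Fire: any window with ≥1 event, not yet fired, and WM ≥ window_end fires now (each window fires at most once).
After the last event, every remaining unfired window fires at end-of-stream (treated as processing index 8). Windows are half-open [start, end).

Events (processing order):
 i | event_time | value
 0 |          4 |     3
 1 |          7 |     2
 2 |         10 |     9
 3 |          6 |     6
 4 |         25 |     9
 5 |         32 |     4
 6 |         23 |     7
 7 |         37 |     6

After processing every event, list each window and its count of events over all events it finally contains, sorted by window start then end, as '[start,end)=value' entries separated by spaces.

i=0 t=4 v=3: → [0,8); WM=−∞
i=1 t=7 v=2: → [7,15),[0,8); WM=−∞
i=2 t=10 v=9: → [7,15); WM=−∞
i=3 t=6 v=6: → [0,8); WM=9; [0,8) fires=3
i=4 t=25 v=9: → [21,29); WM=9
i=5 t=32 v=4: → [28,36); WM=9
i=6 t=23 v=7: → [21,29); WM=9
i=7 t=37 v=6: → [35,43); WM=36; [7,15) fires=2 [21,29) fires=2 [28,36) fires=1

[0,8)=3 [7,15)=2 [21,29)=2 [28,36)=1 [35,43)=1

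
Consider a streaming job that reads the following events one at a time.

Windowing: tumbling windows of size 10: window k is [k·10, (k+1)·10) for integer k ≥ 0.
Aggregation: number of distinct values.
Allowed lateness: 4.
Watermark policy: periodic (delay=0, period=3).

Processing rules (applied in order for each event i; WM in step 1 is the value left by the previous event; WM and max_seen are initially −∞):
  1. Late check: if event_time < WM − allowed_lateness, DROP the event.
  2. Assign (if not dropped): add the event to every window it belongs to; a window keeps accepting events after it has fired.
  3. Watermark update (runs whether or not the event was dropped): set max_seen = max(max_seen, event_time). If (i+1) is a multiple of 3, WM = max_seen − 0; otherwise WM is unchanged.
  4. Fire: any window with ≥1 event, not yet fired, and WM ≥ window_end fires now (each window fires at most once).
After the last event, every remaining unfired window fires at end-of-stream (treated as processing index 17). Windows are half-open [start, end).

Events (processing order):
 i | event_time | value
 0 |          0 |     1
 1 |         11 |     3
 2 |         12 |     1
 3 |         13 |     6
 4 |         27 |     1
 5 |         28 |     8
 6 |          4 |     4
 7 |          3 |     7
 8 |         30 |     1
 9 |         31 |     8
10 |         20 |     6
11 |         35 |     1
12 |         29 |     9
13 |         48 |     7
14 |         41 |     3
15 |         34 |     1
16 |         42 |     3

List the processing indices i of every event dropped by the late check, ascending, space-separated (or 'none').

6 7 10 12 15 16

i=0 t=0 v=1: → [0,10); WM=−∞
i=1 t=11 v=3: → [10,20); WM=−∞
i=2 t=12 v=1: → [10,20); WM=12; [0,10) fires=1
i=3 t=13 v=6: → [10,20); WM=12
i=4 t=27 v=1: → [20,30); WM=12
i=5 t=28 v=8: → [20,30); WM=28; [10,20) fires=3
i=6 t=4 v=4: DROP (t<28-4); WM=28
i=7 t=3 v=7: DROP (t<28-4); WM=28
i=8 t=30 v=1: → [30,40); WM=30; [20,30) fires=2
i=9 t=31 v=8: → [30,40); WM=30
i=10 t=20 v=6: DROP (t<30-4); WM=30
i=11 t=35 v=1: → [30,40); WM=35
i=12 t=29 v=9: DROP (t<35-4); WM=35
i=13 t=48 v=7: → [40,50); WM=35
i=14 t=41 v=3: → [40,50); WM=48; [30,40) fires=2
i=15 t=34 v=1: DROP (t<48-4); WM=48
i=16 t=42 v=3: DROP (t<48-4); WM=48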